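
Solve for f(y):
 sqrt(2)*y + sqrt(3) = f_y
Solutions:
 f(y) = C1 + sqrt(2)*y^2/2 + sqrt(3)*y


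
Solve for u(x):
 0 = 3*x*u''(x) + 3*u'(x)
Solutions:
 u(x) = C1 + C2*log(x)


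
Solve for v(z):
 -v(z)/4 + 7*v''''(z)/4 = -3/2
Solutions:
 v(z) = C1*exp(-7^(3/4)*z/7) + C2*exp(7^(3/4)*z/7) + C3*sin(7^(3/4)*z/7) + C4*cos(7^(3/4)*z/7) + 6


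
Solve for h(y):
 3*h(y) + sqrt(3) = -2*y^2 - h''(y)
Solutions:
 h(y) = C1*sin(sqrt(3)*y) + C2*cos(sqrt(3)*y) - 2*y^2/3 - sqrt(3)/3 + 4/9


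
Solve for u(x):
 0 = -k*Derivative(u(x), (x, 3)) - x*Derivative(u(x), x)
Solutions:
 u(x) = C1 + Integral(C2*airyai(x*(-1/k)^(1/3)) + C3*airybi(x*(-1/k)^(1/3)), x)


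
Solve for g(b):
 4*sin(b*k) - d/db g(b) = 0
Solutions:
 g(b) = C1 - 4*cos(b*k)/k


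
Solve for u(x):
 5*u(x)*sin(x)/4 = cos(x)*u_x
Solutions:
 u(x) = C1/cos(x)^(5/4)


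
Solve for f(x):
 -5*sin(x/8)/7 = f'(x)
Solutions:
 f(x) = C1 + 40*cos(x/8)/7


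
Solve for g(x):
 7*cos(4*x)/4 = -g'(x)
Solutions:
 g(x) = C1 - 7*sin(4*x)/16


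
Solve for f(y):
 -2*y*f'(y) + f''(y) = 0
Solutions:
 f(y) = C1 + C2*erfi(y)


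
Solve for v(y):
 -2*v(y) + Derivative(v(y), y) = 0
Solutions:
 v(y) = C1*exp(2*y)


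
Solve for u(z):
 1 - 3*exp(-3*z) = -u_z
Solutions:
 u(z) = C1 - z - exp(-3*z)


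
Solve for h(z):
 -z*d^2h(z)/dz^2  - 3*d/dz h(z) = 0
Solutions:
 h(z) = C1 + C2/z^2


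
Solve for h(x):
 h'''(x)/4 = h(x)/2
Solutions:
 h(x) = C3*exp(2^(1/3)*x) + (C1*sin(2^(1/3)*sqrt(3)*x/2) + C2*cos(2^(1/3)*sqrt(3)*x/2))*exp(-2^(1/3)*x/2)


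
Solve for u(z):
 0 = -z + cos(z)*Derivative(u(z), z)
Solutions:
 u(z) = C1 + Integral(z/cos(z), z)


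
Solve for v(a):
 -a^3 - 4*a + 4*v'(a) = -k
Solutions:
 v(a) = C1 + a^4/16 + a^2/2 - a*k/4


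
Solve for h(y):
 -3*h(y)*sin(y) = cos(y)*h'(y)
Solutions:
 h(y) = C1*cos(y)^3


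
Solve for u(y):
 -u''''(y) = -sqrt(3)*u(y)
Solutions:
 u(y) = C1*exp(-3^(1/8)*y) + C2*exp(3^(1/8)*y) + C3*sin(3^(1/8)*y) + C4*cos(3^(1/8)*y)


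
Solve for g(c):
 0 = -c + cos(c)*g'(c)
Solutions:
 g(c) = C1 + Integral(c/cos(c), c)


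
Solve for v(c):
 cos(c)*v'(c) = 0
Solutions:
 v(c) = C1


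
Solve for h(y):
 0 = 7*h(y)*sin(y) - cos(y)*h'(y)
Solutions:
 h(y) = C1/cos(y)^7


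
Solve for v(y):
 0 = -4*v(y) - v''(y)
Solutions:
 v(y) = C1*sin(2*y) + C2*cos(2*y)


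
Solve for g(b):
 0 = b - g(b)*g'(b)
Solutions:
 g(b) = -sqrt(C1 + b^2)
 g(b) = sqrt(C1 + b^2)


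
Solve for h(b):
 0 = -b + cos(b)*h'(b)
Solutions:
 h(b) = C1 + Integral(b/cos(b), b)


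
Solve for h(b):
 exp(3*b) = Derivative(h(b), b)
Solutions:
 h(b) = C1 + exp(3*b)/3


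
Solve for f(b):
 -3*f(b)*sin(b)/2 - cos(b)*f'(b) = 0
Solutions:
 f(b) = C1*cos(b)^(3/2)


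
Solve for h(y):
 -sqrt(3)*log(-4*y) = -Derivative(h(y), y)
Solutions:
 h(y) = C1 + sqrt(3)*y*log(-y) + sqrt(3)*y*(-1 + 2*log(2))


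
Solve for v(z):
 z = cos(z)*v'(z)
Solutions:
 v(z) = C1 + Integral(z/cos(z), z)


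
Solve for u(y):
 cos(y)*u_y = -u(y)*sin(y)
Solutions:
 u(y) = C1*cos(y)


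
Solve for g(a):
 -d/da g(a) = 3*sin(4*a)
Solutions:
 g(a) = C1 + 3*cos(4*a)/4


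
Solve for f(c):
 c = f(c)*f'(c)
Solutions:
 f(c) = -sqrt(C1 + c^2)
 f(c) = sqrt(C1 + c^2)


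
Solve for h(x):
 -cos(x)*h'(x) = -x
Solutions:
 h(x) = C1 + Integral(x/cos(x), x)


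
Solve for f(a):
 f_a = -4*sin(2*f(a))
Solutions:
 f(a) = pi - acos((-C1 - exp(16*a))/(C1 - exp(16*a)))/2
 f(a) = acos((-C1 - exp(16*a))/(C1 - exp(16*a)))/2


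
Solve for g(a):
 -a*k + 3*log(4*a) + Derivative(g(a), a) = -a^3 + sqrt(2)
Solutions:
 g(a) = C1 - a^4/4 + a^2*k/2 - 3*a*log(a) - a*log(64) + sqrt(2)*a + 3*a


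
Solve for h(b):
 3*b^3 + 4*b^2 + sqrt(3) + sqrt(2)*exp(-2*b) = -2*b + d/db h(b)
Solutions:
 h(b) = C1 + 3*b^4/4 + 4*b^3/3 + b^2 + sqrt(3)*b - sqrt(2)*exp(-2*b)/2


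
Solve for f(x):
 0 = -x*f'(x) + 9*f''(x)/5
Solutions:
 f(x) = C1 + C2*erfi(sqrt(10)*x/6)


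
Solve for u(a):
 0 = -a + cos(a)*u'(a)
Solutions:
 u(a) = C1 + Integral(a/cos(a), a)


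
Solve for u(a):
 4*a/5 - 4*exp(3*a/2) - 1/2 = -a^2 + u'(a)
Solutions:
 u(a) = C1 + a^3/3 + 2*a^2/5 - a/2 - 8*exp(3*a/2)/3


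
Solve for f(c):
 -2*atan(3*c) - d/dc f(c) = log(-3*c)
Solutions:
 f(c) = C1 - c*log(-c) - 2*c*atan(3*c) - c*log(3) + c + log(9*c^2 + 1)/3


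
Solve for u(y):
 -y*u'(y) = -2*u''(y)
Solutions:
 u(y) = C1 + C2*erfi(y/2)


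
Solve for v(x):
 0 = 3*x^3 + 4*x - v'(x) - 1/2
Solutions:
 v(x) = C1 + 3*x^4/4 + 2*x^2 - x/2


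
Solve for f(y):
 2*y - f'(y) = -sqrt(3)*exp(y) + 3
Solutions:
 f(y) = C1 + y^2 - 3*y + sqrt(3)*exp(y)


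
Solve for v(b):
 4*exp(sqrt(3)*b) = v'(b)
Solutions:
 v(b) = C1 + 4*sqrt(3)*exp(sqrt(3)*b)/3


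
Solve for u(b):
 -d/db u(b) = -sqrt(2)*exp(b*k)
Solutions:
 u(b) = C1 + sqrt(2)*exp(b*k)/k


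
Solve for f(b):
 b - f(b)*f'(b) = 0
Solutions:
 f(b) = -sqrt(C1 + b^2)
 f(b) = sqrt(C1 + b^2)


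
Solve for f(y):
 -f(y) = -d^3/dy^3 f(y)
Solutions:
 f(y) = C3*exp(y) + (C1*sin(sqrt(3)*y/2) + C2*cos(sqrt(3)*y/2))*exp(-y/2)


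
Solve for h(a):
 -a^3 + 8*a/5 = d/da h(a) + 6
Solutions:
 h(a) = C1 - a^4/4 + 4*a^2/5 - 6*a


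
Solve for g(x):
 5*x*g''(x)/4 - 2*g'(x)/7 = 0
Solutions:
 g(x) = C1 + C2*x^(43/35)


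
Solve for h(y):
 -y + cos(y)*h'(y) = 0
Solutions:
 h(y) = C1 + Integral(y/cos(y), y)


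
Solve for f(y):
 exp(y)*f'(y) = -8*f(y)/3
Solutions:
 f(y) = C1*exp(8*exp(-y)/3)


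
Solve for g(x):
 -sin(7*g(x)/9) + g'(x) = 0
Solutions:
 -x + 9*log(cos(7*g(x)/9) - 1)/14 - 9*log(cos(7*g(x)/9) + 1)/14 = C1


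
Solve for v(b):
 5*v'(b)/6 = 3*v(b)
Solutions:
 v(b) = C1*exp(18*b/5)


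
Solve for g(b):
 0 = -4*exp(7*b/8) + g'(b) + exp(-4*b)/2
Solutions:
 g(b) = C1 + 32*exp(7*b/8)/7 + exp(-4*b)/8


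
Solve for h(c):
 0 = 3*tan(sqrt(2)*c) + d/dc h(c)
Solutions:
 h(c) = C1 + 3*sqrt(2)*log(cos(sqrt(2)*c))/2


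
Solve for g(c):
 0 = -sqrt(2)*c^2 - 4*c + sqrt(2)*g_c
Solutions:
 g(c) = C1 + c^3/3 + sqrt(2)*c^2


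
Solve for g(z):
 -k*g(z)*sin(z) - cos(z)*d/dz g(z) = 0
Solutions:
 g(z) = C1*exp(k*log(cos(z)))


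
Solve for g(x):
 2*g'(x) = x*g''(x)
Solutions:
 g(x) = C1 + C2*x^3


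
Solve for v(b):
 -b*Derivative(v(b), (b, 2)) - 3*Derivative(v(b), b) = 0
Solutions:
 v(b) = C1 + C2/b^2


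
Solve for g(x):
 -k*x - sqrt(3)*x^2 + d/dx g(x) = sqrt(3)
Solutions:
 g(x) = C1 + k*x^2/2 + sqrt(3)*x^3/3 + sqrt(3)*x


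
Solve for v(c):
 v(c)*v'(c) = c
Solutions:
 v(c) = -sqrt(C1 + c^2)
 v(c) = sqrt(C1 + c^2)


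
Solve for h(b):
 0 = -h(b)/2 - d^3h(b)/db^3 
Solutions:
 h(b) = C3*exp(-2^(2/3)*b/2) + (C1*sin(2^(2/3)*sqrt(3)*b/4) + C2*cos(2^(2/3)*sqrt(3)*b/4))*exp(2^(2/3)*b/4)


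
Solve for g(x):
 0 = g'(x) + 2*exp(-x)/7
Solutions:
 g(x) = C1 + 2*exp(-x)/7


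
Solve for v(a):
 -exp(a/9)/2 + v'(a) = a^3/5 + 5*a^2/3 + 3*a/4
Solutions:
 v(a) = C1 + a^4/20 + 5*a^3/9 + 3*a^2/8 + 9*exp(a/9)/2


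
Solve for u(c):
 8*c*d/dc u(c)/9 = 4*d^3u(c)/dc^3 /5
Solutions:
 u(c) = C1 + Integral(C2*airyai(30^(1/3)*c/3) + C3*airybi(30^(1/3)*c/3), c)


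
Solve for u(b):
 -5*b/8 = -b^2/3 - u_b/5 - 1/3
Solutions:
 u(b) = C1 - 5*b^3/9 + 25*b^2/16 - 5*b/3


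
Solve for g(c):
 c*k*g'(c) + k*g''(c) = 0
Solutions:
 g(c) = C1 + C2*erf(sqrt(2)*c/2)


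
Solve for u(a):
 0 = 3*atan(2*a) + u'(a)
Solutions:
 u(a) = C1 - 3*a*atan(2*a) + 3*log(4*a^2 + 1)/4


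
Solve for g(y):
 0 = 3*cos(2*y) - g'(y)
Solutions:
 g(y) = C1 + 3*sin(2*y)/2


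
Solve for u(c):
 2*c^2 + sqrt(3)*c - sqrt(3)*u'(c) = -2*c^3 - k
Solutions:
 u(c) = C1 + sqrt(3)*c^4/6 + 2*sqrt(3)*c^3/9 + c^2/2 + sqrt(3)*c*k/3


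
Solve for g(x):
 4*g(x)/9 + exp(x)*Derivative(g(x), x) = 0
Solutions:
 g(x) = C1*exp(4*exp(-x)/9)


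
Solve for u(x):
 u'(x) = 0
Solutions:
 u(x) = C1


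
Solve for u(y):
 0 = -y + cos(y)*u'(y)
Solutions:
 u(y) = C1 + Integral(y/cos(y), y)


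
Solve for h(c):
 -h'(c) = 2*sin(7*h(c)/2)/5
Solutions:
 2*c/5 + log(cos(7*h(c)/2) - 1)/7 - log(cos(7*h(c)/2) + 1)/7 = C1


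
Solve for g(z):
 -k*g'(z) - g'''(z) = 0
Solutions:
 g(z) = C1 + C2*exp(-z*sqrt(-k)) + C3*exp(z*sqrt(-k))


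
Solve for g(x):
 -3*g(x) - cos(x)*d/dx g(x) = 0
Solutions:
 g(x) = C1*(sin(x) - 1)^(3/2)/(sin(x) + 1)^(3/2)


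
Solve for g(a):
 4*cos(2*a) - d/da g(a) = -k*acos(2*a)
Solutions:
 g(a) = C1 + k*(a*acos(2*a) - sqrt(1 - 4*a^2)/2) + 2*sin(2*a)


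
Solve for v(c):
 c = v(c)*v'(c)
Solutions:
 v(c) = -sqrt(C1 + c^2)
 v(c) = sqrt(C1 + c^2)


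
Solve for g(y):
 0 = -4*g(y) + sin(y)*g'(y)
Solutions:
 g(y) = C1*(cos(y)^2 - 2*cos(y) + 1)/(cos(y)^2 + 2*cos(y) + 1)


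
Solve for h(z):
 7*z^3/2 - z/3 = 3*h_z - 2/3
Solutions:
 h(z) = C1 + 7*z^4/24 - z^2/18 + 2*z/9


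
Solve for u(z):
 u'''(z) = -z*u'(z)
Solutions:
 u(z) = C1 + Integral(C2*airyai(-z) + C3*airybi(-z), z)


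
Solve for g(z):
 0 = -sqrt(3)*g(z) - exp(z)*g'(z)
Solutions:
 g(z) = C1*exp(sqrt(3)*exp(-z))


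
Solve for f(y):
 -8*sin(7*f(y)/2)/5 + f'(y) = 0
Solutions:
 -8*y/5 + log(cos(7*f(y)/2) - 1)/7 - log(cos(7*f(y)/2) + 1)/7 = C1


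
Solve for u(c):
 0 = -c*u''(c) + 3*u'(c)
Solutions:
 u(c) = C1 + C2*c^4


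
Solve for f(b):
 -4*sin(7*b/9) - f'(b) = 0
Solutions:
 f(b) = C1 + 36*cos(7*b/9)/7


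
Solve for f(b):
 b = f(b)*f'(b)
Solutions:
 f(b) = -sqrt(C1 + b^2)
 f(b) = sqrt(C1 + b^2)


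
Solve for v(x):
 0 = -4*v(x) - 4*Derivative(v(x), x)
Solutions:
 v(x) = C1*exp(-x)


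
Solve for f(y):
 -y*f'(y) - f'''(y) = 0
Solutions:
 f(y) = C1 + Integral(C2*airyai(-y) + C3*airybi(-y), y)


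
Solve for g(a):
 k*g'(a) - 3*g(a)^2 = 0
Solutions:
 g(a) = -k/(C1*k + 3*a)


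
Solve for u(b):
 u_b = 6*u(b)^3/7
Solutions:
 u(b) = -sqrt(14)*sqrt(-1/(C1 + 6*b))/2
 u(b) = sqrt(14)*sqrt(-1/(C1 + 6*b))/2


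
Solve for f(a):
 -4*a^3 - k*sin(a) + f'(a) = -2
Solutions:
 f(a) = C1 + a^4 - 2*a - k*cos(a)


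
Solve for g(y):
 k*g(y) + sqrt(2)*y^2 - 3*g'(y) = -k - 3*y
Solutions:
 g(y) = C1*exp(k*y/3) - 1 - sqrt(2)*y^2/k - 3*y/k - 6*sqrt(2)*y/k^2 - 9/k^2 - 18*sqrt(2)/k^3


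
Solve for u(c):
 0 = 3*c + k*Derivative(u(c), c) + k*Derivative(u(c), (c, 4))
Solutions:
 u(c) = C1 + C4*exp(-c) - 3*c^2/(2*k) + (C2*sin(sqrt(3)*c/2) + C3*cos(sqrt(3)*c/2))*exp(c/2)


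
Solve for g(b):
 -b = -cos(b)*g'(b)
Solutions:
 g(b) = C1 + Integral(b/cos(b), b)


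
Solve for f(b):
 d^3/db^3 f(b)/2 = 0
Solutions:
 f(b) = C1 + C2*b + C3*b^2


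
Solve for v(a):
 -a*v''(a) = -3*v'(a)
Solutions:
 v(a) = C1 + C2*a^4


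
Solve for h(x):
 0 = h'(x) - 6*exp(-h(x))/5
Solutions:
 h(x) = log(C1 + 6*x/5)


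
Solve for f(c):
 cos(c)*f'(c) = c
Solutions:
 f(c) = C1 + Integral(c/cos(c), c)


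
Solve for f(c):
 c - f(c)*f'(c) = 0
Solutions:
 f(c) = -sqrt(C1 + c^2)
 f(c) = sqrt(C1 + c^2)


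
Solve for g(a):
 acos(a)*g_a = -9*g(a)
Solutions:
 g(a) = C1*exp(-9*Integral(1/acos(a), a))


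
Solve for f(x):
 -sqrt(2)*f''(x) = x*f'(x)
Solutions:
 f(x) = C1 + C2*erf(2^(1/4)*x/2)


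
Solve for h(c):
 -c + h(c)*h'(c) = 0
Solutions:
 h(c) = -sqrt(C1 + c^2)
 h(c) = sqrt(C1 + c^2)


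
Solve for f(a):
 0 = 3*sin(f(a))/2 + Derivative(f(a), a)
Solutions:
 f(a) = -acos((-C1 - exp(3*a))/(C1 - exp(3*a))) + 2*pi
 f(a) = acos((-C1 - exp(3*a))/(C1 - exp(3*a)))


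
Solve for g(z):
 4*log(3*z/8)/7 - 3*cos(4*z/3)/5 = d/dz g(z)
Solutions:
 g(z) = C1 + 4*z*log(z)/7 - 12*z*log(2)/7 - 4*z/7 + 4*z*log(3)/7 - 9*sin(4*z/3)/20


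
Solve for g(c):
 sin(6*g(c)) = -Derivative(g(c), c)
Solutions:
 g(c) = -acos((-C1 - exp(12*c))/(C1 - exp(12*c)))/6 + pi/3
 g(c) = acos((-C1 - exp(12*c))/(C1 - exp(12*c)))/6


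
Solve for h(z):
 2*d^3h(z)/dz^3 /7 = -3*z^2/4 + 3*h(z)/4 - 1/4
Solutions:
 h(z) = C3*exp(21^(1/3)*z/2) + z^2 + (C1*sin(3^(5/6)*7^(1/3)*z/4) + C2*cos(3^(5/6)*7^(1/3)*z/4))*exp(-21^(1/3)*z/4) + 1/3


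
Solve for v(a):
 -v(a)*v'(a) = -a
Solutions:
 v(a) = -sqrt(C1 + a^2)
 v(a) = sqrt(C1 + a^2)


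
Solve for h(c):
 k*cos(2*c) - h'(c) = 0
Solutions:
 h(c) = C1 + k*sin(2*c)/2


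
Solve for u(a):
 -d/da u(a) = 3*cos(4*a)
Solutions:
 u(a) = C1 - 3*sin(4*a)/4


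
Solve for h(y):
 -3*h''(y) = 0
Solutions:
 h(y) = C1 + C2*y


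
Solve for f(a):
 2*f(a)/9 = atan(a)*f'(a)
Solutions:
 f(a) = C1*exp(2*Integral(1/atan(a), a)/9)


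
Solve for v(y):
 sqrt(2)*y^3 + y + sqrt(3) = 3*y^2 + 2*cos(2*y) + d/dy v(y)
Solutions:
 v(y) = C1 + sqrt(2)*y^4/4 - y^3 + y^2/2 + sqrt(3)*y - sin(2*y)


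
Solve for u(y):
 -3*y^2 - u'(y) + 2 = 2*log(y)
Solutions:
 u(y) = C1 - y^3 - 2*y*log(y) + 4*y


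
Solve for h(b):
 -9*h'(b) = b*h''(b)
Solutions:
 h(b) = C1 + C2/b^8


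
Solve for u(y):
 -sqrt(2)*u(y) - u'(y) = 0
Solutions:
 u(y) = C1*exp(-sqrt(2)*y)


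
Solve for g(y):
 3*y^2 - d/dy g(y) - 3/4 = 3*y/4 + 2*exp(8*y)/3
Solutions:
 g(y) = C1 + y^3 - 3*y^2/8 - 3*y/4 - exp(8*y)/12


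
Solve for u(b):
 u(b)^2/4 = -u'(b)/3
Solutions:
 u(b) = 4/(C1 + 3*b)


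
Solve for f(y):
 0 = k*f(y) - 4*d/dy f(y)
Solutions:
 f(y) = C1*exp(k*y/4)


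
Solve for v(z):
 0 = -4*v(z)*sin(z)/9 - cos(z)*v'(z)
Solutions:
 v(z) = C1*cos(z)^(4/9)


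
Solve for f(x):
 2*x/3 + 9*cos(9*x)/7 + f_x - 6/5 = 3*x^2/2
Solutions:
 f(x) = C1 + x^3/2 - x^2/3 + 6*x/5 - sin(9*x)/7


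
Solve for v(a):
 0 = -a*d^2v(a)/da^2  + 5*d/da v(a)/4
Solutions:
 v(a) = C1 + C2*a^(9/4)


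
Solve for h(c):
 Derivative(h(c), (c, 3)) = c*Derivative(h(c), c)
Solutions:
 h(c) = C1 + Integral(C2*airyai(c) + C3*airybi(c), c)


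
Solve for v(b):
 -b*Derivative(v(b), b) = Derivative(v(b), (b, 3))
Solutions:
 v(b) = C1 + Integral(C2*airyai(-b) + C3*airybi(-b), b)


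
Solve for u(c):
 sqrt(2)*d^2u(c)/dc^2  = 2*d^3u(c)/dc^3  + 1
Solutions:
 u(c) = C1 + C2*c + C3*exp(sqrt(2)*c/2) + sqrt(2)*c^2/4


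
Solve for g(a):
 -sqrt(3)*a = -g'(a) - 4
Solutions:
 g(a) = C1 + sqrt(3)*a^2/2 - 4*a


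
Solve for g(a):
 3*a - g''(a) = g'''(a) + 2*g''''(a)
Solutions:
 g(a) = C1 + C2*a + a^3/2 - 3*a^2/2 + (C3*sin(sqrt(7)*a/4) + C4*cos(sqrt(7)*a/4))*exp(-a/4)


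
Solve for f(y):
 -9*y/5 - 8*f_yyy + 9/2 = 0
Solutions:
 f(y) = C1 + C2*y + C3*y^2 - 3*y^4/320 + 3*y^3/32


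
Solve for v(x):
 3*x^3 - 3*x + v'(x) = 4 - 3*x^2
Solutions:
 v(x) = C1 - 3*x^4/4 - x^3 + 3*x^2/2 + 4*x


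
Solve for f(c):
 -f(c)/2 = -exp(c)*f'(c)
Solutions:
 f(c) = C1*exp(-exp(-c)/2)


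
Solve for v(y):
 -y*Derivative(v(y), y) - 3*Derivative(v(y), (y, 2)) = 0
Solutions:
 v(y) = C1 + C2*erf(sqrt(6)*y/6)


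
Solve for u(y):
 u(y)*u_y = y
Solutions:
 u(y) = -sqrt(C1 + y^2)
 u(y) = sqrt(C1 + y^2)


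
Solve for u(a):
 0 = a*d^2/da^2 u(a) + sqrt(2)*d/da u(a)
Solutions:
 u(a) = C1 + C2*a^(1 - sqrt(2))


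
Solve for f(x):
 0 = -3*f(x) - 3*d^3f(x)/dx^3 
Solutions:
 f(x) = C3*exp(-x) + (C1*sin(sqrt(3)*x/2) + C2*cos(sqrt(3)*x/2))*exp(x/2)


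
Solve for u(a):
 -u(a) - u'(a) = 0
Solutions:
 u(a) = C1*exp(-a)


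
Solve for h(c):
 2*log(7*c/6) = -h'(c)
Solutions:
 h(c) = C1 - 2*c*log(c) + c*log(36/49) + 2*c


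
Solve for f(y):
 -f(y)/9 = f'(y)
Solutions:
 f(y) = C1*exp(-y/9)


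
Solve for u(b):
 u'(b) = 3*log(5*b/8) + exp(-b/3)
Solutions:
 u(b) = C1 + 3*b*log(b) + 3*b*(-3*log(2) - 1 + log(5)) - 3*exp(-b/3)


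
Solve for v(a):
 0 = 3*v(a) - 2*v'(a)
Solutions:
 v(a) = C1*exp(3*a/2)


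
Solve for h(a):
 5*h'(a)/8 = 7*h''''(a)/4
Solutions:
 h(a) = C1 + C4*exp(14^(2/3)*5^(1/3)*a/14) + (C2*sin(14^(2/3)*sqrt(3)*5^(1/3)*a/28) + C3*cos(14^(2/3)*sqrt(3)*5^(1/3)*a/28))*exp(-14^(2/3)*5^(1/3)*a/28)


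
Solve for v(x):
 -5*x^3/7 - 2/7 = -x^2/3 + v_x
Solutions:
 v(x) = C1 - 5*x^4/28 + x^3/9 - 2*x/7


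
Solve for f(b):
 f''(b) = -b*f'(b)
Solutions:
 f(b) = C1 + C2*erf(sqrt(2)*b/2)


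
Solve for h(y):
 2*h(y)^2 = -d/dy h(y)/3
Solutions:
 h(y) = 1/(C1 + 6*y)


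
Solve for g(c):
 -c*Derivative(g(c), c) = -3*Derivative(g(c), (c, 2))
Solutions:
 g(c) = C1 + C2*erfi(sqrt(6)*c/6)


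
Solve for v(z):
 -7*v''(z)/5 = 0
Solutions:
 v(z) = C1 + C2*z


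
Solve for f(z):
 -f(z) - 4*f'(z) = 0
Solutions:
 f(z) = C1*exp(-z/4)


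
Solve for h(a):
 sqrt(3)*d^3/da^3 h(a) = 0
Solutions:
 h(a) = C1 + C2*a + C3*a^2


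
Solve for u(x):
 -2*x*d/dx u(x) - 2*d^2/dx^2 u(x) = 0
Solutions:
 u(x) = C1 + C2*erf(sqrt(2)*x/2)


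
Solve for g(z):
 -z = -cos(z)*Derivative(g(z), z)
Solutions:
 g(z) = C1 + Integral(z/cos(z), z)


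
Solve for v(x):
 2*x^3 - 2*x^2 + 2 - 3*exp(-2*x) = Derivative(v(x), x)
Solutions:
 v(x) = C1 + x^4/2 - 2*x^3/3 + 2*x + 3*exp(-2*x)/2


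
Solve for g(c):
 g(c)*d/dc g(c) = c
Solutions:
 g(c) = -sqrt(C1 + c^2)
 g(c) = sqrt(C1 + c^2)


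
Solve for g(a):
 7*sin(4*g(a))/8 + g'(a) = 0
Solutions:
 g(a) = -acos((-C1 - exp(7*a))/(C1 - exp(7*a)))/4 + pi/2
 g(a) = acos((-C1 - exp(7*a))/(C1 - exp(7*a)))/4


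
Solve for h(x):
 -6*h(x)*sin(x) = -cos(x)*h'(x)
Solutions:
 h(x) = C1/cos(x)^6


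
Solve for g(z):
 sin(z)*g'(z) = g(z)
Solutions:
 g(z) = C1*sqrt(cos(z) - 1)/sqrt(cos(z) + 1)


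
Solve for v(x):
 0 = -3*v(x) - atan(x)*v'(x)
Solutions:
 v(x) = C1*exp(-3*Integral(1/atan(x), x))


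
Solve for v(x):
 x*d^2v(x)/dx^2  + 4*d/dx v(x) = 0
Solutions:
 v(x) = C1 + C2/x^3


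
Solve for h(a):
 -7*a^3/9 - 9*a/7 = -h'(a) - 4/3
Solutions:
 h(a) = C1 + 7*a^4/36 + 9*a^2/14 - 4*a/3


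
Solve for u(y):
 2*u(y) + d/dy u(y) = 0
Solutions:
 u(y) = C1*exp(-2*y)


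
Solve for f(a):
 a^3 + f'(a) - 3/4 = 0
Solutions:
 f(a) = C1 - a^4/4 + 3*a/4


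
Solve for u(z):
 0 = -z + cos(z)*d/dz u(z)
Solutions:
 u(z) = C1 + Integral(z/cos(z), z)


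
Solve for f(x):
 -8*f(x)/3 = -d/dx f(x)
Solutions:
 f(x) = C1*exp(8*x/3)


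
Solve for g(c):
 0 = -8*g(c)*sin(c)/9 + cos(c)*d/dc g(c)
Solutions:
 g(c) = C1/cos(c)^(8/9)


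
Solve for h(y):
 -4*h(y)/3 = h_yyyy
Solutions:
 h(y) = (C1*sin(3^(3/4)*y/3) + C2*cos(3^(3/4)*y/3))*exp(-3^(3/4)*y/3) + (C3*sin(3^(3/4)*y/3) + C4*cos(3^(3/4)*y/3))*exp(3^(3/4)*y/3)


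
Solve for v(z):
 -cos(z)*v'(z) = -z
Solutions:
 v(z) = C1 + Integral(z/cos(z), z)


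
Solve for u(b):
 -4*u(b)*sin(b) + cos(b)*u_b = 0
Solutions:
 u(b) = C1/cos(b)^4


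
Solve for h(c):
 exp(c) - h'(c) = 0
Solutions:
 h(c) = C1 + exp(c)


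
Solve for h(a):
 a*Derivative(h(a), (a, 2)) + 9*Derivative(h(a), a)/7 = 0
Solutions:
 h(a) = C1 + C2/a^(2/7)


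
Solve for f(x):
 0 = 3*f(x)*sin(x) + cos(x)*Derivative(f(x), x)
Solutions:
 f(x) = C1*cos(x)^3


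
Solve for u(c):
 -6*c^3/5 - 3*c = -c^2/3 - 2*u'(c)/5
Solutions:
 u(c) = C1 + 3*c^4/4 - 5*c^3/18 + 15*c^2/4


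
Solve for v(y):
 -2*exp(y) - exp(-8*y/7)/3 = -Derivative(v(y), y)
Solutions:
 v(y) = C1 + 2*exp(y) - 7*exp(-8*y/7)/24


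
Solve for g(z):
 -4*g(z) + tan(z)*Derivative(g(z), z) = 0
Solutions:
 g(z) = C1*sin(z)^4


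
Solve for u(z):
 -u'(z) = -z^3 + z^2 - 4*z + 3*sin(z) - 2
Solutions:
 u(z) = C1 + z^4/4 - z^3/3 + 2*z^2 + 2*z + 3*cos(z)


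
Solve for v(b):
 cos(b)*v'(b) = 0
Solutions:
 v(b) = C1


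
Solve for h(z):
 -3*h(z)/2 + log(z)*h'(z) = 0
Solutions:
 h(z) = C1*exp(3*li(z)/2)


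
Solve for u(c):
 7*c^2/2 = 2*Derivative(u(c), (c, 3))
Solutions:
 u(c) = C1 + C2*c + C3*c^2 + 7*c^5/240


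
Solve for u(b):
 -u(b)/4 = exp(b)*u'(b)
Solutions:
 u(b) = C1*exp(exp(-b)/4)


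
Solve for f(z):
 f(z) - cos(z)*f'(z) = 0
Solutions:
 f(z) = C1*sqrt(sin(z) + 1)/sqrt(sin(z) - 1)


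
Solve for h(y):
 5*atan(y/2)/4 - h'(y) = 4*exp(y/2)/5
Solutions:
 h(y) = C1 + 5*y*atan(y/2)/4 - 8*exp(y/2)/5 - 5*log(y^2 + 4)/4


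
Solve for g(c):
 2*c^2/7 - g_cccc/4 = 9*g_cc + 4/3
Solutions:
 g(c) = C1 + C2*c + C3*sin(6*c) + C4*cos(6*c) + c^4/378 - 85*c^2/1134


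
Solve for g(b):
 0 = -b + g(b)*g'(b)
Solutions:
 g(b) = -sqrt(C1 + b^2)
 g(b) = sqrt(C1 + b^2)


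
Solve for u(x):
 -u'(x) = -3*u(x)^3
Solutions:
 u(x) = -sqrt(2)*sqrt(-1/(C1 + 3*x))/2
 u(x) = sqrt(2)*sqrt(-1/(C1 + 3*x))/2


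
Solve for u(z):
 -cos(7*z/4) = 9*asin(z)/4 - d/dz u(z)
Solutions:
 u(z) = C1 + 9*z*asin(z)/4 + 9*sqrt(1 - z^2)/4 + 4*sin(7*z/4)/7


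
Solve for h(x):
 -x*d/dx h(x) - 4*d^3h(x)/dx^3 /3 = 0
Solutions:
 h(x) = C1 + Integral(C2*airyai(-6^(1/3)*x/2) + C3*airybi(-6^(1/3)*x/2), x)


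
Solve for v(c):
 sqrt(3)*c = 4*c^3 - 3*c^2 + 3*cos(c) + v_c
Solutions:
 v(c) = C1 - c^4 + c^3 + sqrt(3)*c^2/2 - 3*sin(c)


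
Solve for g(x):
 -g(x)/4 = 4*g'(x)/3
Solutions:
 g(x) = C1*exp(-3*x/16)


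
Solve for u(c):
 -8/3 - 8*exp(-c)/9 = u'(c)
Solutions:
 u(c) = C1 - 8*c/3 + 8*exp(-c)/9


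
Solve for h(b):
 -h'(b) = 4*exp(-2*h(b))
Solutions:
 h(b) = log(-sqrt(C1 - 8*b))
 h(b) = log(C1 - 8*b)/2


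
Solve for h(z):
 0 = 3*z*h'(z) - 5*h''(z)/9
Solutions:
 h(z) = C1 + C2*erfi(3*sqrt(30)*z/10)


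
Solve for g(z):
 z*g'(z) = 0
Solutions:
 g(z) = C1


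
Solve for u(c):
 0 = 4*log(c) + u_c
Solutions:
 u(c) = C1 - 4*c*log(c) + 4*c


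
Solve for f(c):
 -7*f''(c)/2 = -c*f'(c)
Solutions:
 f(c) = C1 + C2*erfi(sqrt(7)*c/7)


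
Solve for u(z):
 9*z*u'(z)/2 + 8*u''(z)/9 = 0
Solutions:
 u(z) = C1 + C2*erf(9*sqrt(2)*z/8)


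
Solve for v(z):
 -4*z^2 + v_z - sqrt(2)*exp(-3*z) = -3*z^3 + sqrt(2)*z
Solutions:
 v(z) = C1 - 3*z^4/4 + 4*z^3/3 + sqrt(2)*z^2/2 - sqrt(2)*exp(-3*z)/3


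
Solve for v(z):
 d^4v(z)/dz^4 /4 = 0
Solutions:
 v(z) = C1 + C2*z + C3*z^2 + C4*z^3


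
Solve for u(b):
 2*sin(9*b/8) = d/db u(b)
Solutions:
 u(b) = C1 - 16*cos(9*b/8)/9


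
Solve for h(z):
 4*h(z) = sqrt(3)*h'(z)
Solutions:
 h(z) = C1*exp(4*sqrt(3)*z/3)


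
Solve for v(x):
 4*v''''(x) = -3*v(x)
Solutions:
 v(x) = (C1*sin(3^(1/4)*x/2) + C2*cos(3^(1/4)*x/2))*exp(-3^(1/4)*x/2) + (C3*sin(3^(1/4)*x/2) + C4*cos(3^(1/4)*x/2))*exp(3^(1/4)*x/2)


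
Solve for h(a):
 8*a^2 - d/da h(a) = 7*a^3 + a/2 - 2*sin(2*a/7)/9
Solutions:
 h(a) = C1 - 7*a^4/4 + 8*a^3/3 - a^2/4 - 7*cos(2*a/7)/9


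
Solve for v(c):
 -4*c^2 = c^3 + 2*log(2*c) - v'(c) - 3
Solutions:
 v(c) = C1 + c^4/4 + 4*c^3/3 + 2*c*log(c) - 5*c + c*log(4)


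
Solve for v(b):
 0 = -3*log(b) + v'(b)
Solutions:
 v(b) = C1 + 3*b*log(b) - 3*b


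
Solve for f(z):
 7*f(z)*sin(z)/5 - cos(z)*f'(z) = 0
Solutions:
 f(z) = C1/cos(z)^(7/5)


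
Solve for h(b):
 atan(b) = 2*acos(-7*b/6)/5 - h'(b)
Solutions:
 h(b) = C1 + 2*b*acos(-7*b/6)/5 - b*atan(b) + 2*sqrt(36 - 49*b^2)/35 + log(b^2 + 1)/2


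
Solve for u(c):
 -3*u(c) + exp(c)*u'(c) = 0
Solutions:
 u(c) = C1*exp(-3*exp(-c))


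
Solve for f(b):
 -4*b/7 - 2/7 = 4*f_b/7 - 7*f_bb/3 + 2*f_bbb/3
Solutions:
 f(b) = C1 + C2*exp(b*(49 - sqrt(1729))/28) + C3*exp(b*(sqrt(1729) + 49)/28) - b^2/2 - 55*b/12


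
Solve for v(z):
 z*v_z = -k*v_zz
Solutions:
 v(z) = C1 + C2*sqrt(k)*erf(sqrt(2)*z*sqrt(1/k)/2)


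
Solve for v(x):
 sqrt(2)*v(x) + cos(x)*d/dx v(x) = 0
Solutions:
 v(x) = C1*(sin(x) - 1)^(sqrt(2)/2)/(sin(x) + 1)^(sqrt(2)/2)


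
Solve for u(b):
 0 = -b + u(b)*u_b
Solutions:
 u(b) = -sqrt(C1 + b^2)
 u(b) = sqrt(C1 + b^2)


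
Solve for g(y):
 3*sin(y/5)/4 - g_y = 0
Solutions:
 g(y) = C1 - 15*cos(y/5)/4


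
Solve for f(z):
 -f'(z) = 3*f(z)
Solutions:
 f(z) = C1*exp(-3*z)


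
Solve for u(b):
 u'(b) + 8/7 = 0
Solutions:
 u(b) = C1 - 8*b/7


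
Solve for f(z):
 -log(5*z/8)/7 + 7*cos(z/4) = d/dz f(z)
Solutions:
 f(z) = C1 - z*log(z)/7 - z*log(5)/7 + z/7 + 3*z*log(2)/7 + 28*sin(z/4)


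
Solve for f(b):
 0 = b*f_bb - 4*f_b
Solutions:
 f(b) = C1 + C2*b^5


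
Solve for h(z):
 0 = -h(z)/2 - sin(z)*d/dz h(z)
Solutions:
 h(z) = C1*(cos(z) + 1)^(1/4)/(cos(z) - 1)^(1/4)


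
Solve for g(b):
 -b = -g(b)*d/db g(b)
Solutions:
 g(b) = -sqrt(C1 + b^2)
 g(b) = sqrt(C1 + b^2)


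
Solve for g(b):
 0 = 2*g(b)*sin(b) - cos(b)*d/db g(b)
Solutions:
 g(b) = C1/cos(b)^2


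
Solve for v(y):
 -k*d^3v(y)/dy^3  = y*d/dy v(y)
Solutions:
 v(y) = C1 + Integral(C2*airyai(y*(-1/k)^(1/3)) + C3*airybi(y*(-1/k)^(1/3)), y)


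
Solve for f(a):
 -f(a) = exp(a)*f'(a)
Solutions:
 f(a) = C1*exp(exp(-a))


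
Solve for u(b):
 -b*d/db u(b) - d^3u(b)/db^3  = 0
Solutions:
 u(b) = C1 + Integral(C2*airyai(-b) + C3*airybi(-b), b)


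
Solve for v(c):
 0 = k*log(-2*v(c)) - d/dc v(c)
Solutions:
 Integral(1/(log(-_y) + log(2)), (_y, v(c))) = C1 + c*k


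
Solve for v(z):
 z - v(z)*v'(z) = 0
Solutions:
 v(z) = -sqrt(C1 + z^2)
 v(z) = sqrt(C1 + z^2)


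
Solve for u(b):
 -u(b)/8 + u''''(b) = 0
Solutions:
 u(b) = C1*exp(-2^(1/4)*b/2) + C2*exp(2^(1/4)*b/2) + C3*sin(2^(1/4)*b/2) + C4*cos(2^(1/4)*b/2)


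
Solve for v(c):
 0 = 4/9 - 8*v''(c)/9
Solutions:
 v(c) = C1 + C2*c + c^2/4


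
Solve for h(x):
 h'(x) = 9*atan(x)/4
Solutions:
 h(x) = C1 + 9*x*atan(x)/4 - 9*log(x^2 + 1)/8


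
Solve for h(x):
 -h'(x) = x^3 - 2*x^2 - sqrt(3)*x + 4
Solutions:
 h(x) = C1 - x^4/4 + 2*x^3/3 + sqrt(3)*x^2/2 - 4*x


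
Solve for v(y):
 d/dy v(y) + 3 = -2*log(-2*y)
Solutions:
 v(y) = C1 - 2*y*log(-y) + y*(-2*log(2) - 1)


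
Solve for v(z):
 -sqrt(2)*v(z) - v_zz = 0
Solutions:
 v(z) = C1*sin(2^(1/4)*z) + C2*cos(2^(1/4)*z)


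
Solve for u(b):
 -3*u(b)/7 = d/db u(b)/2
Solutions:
 u(b) = C1*exp(-6*b/7)


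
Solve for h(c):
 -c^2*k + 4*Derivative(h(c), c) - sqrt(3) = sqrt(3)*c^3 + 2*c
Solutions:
 h(c) = C1 + sqrt(3)*c^4/16 + c^3*k/12 + c^2/4 + sqrt(3)*c/4


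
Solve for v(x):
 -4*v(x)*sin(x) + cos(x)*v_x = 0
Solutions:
 v(x) = C1/cos(x)^4


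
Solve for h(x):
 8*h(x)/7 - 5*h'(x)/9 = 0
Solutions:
 h(x) = C1*exp(72*x/35)


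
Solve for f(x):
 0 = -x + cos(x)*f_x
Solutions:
 f(x) = C1 + Integral(x/cos(x), x)


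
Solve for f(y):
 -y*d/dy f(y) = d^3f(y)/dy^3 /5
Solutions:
 f(y) = C1 + Integral(C2*airyai(-5^(1/3)*y) + C3*airybi(-5^(1/3)*y), y)


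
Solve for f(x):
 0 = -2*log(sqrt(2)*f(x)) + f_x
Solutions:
 -Integral(1/(2*log(_y) + log(2)), (_y, f(x))) = C1 - x


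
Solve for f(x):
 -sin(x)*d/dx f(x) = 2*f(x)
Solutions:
 f(x) = C1*(cos(x) + 1)/(cos(x) - 1)


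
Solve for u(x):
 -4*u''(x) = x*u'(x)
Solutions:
 u(x) = C1 + C2*erf(sqrt(2)*x/4)


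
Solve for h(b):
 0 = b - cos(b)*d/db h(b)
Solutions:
 h(b) = C1 + Integral(b/cos(b), b)


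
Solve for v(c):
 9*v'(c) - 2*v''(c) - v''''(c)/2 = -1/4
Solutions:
 v(c) = C1 + C2*exp(c*(-3*(9 + sqrt(6753)/9)^(1/3) + 4/(9 + sqrt(6753)/9)^(1/3))/6)*sin(sqrt(3)*c*(4/(9 + sqrt(6753)/9)^(1/3) + 3*(9 + sqrt(6753)/9)^(1/3))/6) + C3*exp(c*(-3*(9 + sqrt(6753)/9)^(1/3) + 4/(9 + sqrt(6753)/9)^(1/3))/6)*cos(sqrt(3)*c*(4/(9 + sqrt(6753)/9)^(1/3) + 3*(9 + sqrt(6753)/9)^(1/3))/6) + C4*exp(c*(-4/(3*(9 + sqrt(6753)/9)^(1/3)) + (9 + sqrt(6753)/9)^(1/3))) - c/36


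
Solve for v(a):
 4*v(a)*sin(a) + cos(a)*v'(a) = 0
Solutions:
 v(a) = C1*cos(a)^4


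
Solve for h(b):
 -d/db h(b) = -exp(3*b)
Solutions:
 h(b) = C1 + exp(3*b)/3


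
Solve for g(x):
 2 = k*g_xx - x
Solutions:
 g(x) = C1 + C2*x + x^3/(6*k) + x^2/k


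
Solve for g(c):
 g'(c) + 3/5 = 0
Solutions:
 g(c) = C1 - 3*c/5


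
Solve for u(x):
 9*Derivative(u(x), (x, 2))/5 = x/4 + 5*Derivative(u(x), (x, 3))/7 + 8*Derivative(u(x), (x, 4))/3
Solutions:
 u(x) = C1 + C2*x + C3*exp(3*x*(-25 + sqrt(24145))/560) + C4*exp(-3*x*(25 + sqrt(24145))/560) + 5*x^3/216 + 125*x^2/4536


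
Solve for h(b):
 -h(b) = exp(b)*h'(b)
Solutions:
 h(b) = C1*exp(exp(-b))


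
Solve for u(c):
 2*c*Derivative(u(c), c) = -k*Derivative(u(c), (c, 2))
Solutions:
 u(c) = C1 + C2*sqrt(k)*erf(c*sqrt(1/k))


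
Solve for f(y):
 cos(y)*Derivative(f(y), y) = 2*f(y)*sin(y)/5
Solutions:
 f(y) = C1/cos(y)^(2/5)


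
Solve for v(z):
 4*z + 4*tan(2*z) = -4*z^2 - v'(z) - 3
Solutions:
 v(z) = C1 - 4*z^3/3 - 2*z^2 - 3*z + 2*log(cos(2*z))


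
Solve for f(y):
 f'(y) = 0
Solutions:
 f(y) = C1


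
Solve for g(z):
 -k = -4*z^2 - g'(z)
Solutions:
 g(z) = C1 + k*z - 4*z^3/3


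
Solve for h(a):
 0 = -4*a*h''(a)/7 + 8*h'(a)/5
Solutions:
 h(a) = C1 + C2*a^(19/5)


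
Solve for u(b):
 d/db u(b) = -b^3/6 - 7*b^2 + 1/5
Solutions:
 u(b) = C1 - b^4/24 - 7*b^3/3 + b/5


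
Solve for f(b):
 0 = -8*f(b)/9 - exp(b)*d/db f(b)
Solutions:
 f(b) = C1*exp(8*exp(-b)/9)


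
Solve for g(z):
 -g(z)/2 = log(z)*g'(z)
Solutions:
 g(z) = C1*exp(-li(z)/2)


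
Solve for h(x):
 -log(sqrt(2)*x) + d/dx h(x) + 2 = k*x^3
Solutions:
 h(x) = C1 + k*x^4/4 + x*log(x) - 3*x + x*log(2)/2


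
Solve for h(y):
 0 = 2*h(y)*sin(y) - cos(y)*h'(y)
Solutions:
 h(y) = C1/cos(y)^2


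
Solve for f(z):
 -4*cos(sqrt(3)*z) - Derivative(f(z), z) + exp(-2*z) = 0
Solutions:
 f(z) = C1 - 4*sqrt(3)*sin(sqrt(3)*z)/3 - exp(-2*z)/2


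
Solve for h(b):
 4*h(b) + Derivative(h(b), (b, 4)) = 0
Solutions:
 h(b) = (C1*sin(b) + C2*cos(b))*exp(-b) + (C3*sin(b) + C4*cos(b))*exp(b)


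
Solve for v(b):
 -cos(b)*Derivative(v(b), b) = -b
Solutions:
 v(b) = C1 + Integral(b/cos(b), b)


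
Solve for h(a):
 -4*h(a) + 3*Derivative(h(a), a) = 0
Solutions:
 h(a) = C1*exp(4*a/3)


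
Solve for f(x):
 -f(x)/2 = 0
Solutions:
 f(x) = 0


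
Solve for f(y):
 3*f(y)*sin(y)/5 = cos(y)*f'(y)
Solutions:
 f(y) = C1/cos(y)^(3/5)


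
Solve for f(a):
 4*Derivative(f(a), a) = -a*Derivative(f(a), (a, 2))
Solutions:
 f(a) = C1 + C2/a^3


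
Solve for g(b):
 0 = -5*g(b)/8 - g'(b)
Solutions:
 g(b) = C1*exp(-5*b/8)


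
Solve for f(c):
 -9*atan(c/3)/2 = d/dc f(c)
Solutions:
 f(c) = C1 - 9*c*atan(c/3)/2 + 27*log(c^2 + 9)/4


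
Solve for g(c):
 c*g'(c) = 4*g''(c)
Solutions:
 g(c) = C1 + C2*erfi(sqrt(2)*c/4)


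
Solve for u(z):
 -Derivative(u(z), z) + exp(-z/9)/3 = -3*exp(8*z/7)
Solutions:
 u(z) = C1 + 21*exp(8*z/7)/8 - 3*exp(-z/9)


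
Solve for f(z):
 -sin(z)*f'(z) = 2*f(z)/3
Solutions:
 f(z) = C1*(cos(z) + 1)^(1/3)/(cos(z) - 1)^(1/3)


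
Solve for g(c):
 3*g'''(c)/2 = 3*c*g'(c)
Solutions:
 g(c) = C1 + Integral(C2*airyai(2^(1/3)*c) + C3*airybi(2^(1/3)*c), c)


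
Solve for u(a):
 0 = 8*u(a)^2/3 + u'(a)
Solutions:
 u(a) = 3/(C1 + 8*a)


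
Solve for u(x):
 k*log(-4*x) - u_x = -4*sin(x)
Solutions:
 u(x) = C1 + k*x*(log(-x) - 1) + 2*k*x*log(2) - 4*cos(x)


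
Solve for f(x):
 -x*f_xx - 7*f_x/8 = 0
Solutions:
 f(x) = C1 + C2*x^(1/8)


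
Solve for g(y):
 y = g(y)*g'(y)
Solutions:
 g(y) = -sqrt(C1 + y^2)
 g(y) = sqrt(C1 + y^2)


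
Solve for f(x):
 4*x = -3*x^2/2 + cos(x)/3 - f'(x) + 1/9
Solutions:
 f(x) = C1 - x^3/2 - 2*x^2 + x/9 + sin(x)/3


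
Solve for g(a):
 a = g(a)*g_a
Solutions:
 g(a) = -sqrt(C1 + a^2)
 g(a) = sqrt(C1 + a^2)


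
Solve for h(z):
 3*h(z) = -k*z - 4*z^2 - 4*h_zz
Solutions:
 h(z) = C1*sin(sqrt(3)*z/2) + C2*cos(sqrt(3)*z/2) - k*z/3 - 4*z^2/3 + 32/9


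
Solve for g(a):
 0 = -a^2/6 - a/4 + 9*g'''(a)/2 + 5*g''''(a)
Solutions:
 g(a) = C1 + C2*a + C3*a^2 + C4*exp(-9*a/10) + a^5/1620 - 13*a^4/11664 + 65*a^3/13122


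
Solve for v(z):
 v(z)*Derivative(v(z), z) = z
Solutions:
 v(z) = -sqrt(C1 + z^2)
 v(z) = sqrt(C1 + z^2)


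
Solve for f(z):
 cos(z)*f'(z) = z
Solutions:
 f(z) = C1 + Integral(z/cos(z), z)


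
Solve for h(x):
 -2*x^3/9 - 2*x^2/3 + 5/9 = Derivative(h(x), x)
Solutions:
 h(x) = C1 - x^4/18 - 2*x^3/9 + 5*x/9


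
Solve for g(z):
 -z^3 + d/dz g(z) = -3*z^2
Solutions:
 g(z) = C1 + z^4/4 - z^3


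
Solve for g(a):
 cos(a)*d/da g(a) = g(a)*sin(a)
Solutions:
 g(a) = C1/cos(a)


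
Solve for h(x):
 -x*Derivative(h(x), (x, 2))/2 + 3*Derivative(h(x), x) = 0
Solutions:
 h(x) = C1 + C2*x^7


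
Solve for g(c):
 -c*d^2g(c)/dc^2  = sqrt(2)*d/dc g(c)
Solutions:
 g(c) = C1 + C2*c^(1 - sqrt(2))


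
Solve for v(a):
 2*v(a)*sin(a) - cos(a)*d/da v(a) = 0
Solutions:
 v(a) = C1/cos(a)^2


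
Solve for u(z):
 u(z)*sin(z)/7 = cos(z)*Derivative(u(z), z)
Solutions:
 u(z) = C1/cos(z)^(1/7)


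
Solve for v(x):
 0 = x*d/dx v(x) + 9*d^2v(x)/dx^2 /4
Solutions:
 v(x) = C1 + C2*erf(sqrt(2)*x/3)


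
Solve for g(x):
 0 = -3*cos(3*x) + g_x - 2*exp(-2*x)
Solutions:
 g(x) = C1 + sin(3*x) - exp(-2*x)


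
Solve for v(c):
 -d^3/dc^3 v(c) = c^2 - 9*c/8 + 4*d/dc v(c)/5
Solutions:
 v(c) = C1 + C2*sin(2*sqrt(5)*c/5) + C3*cos(2*sqrt(5)*c/5) - 5*c^3/12 + 45*c^2/64 + 25*c/8


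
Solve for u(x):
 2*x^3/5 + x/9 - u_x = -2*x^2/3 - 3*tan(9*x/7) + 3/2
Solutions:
 u(x) = C1 + x^4/10 + 2*x^3/9 + x^2/18 - 3*x/2 - 7*log(cos(9*x/7))/3


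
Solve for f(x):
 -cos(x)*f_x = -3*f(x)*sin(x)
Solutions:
 f(x) = C1/cos(x)^3


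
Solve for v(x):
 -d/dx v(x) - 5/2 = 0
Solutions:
 v(x) = C1 - 5*x/2


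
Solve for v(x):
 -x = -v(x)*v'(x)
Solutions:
 v(x) = -sqrt(C1 + x^2)
 v(x) = sqrt(C1 + x^2)


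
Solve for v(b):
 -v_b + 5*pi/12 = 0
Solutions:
 v(b) = C1 + 5*pi*b/12


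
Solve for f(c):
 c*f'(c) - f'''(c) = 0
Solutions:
 f(c) = C1 + Integral(C2*airyai(c) + C3*airybi(c), c)


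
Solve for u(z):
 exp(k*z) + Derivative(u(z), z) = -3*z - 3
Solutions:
 u(z) = C1 - 3*z^2/2 - 3*z - exp(k*z)/k


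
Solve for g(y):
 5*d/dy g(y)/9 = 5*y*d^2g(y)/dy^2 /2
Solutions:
 g(y) = C1 + C2*y^(11/9)


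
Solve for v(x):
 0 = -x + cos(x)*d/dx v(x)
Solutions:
 v(x) = C1 + Integral(x/cos(x), x)


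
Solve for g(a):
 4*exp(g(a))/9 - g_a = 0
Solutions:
 g(a) = log(-1/(C1 + 4*a)) + 2*log(3)


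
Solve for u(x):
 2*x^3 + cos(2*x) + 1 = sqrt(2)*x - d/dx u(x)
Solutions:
 u(x) = C1 - x^4/2 + sqrt(2)*x^2/2 - x - sin(2*x)/2


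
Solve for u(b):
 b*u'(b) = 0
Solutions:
 u(b) = C1


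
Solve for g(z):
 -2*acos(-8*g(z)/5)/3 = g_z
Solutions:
 Integral(1/acos(-8*_y/5), (_y, g(z))) = C1 - 2*z/3


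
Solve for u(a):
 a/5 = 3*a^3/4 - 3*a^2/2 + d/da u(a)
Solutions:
 u(a) = C1 - 3*a^4/16 + a^3/2 + a^2/10


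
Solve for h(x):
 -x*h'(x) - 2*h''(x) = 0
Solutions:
 h(x) = C1 + C2*erf(x/2)


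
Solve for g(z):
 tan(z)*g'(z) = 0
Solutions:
 g(z) = C1


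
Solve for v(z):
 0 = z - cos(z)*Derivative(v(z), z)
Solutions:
 v(z) = C1 + Integral(z/cos(z), z)


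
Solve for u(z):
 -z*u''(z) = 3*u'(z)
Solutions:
 u(z) = C1 + C2/z^2


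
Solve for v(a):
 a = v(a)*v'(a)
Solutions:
 v(a) = -sqrt(C1 + a^2)
 v(a) = sqrt(C1 + a^2)


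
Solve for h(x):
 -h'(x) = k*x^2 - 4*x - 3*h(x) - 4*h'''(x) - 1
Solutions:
 h(x) = C3*exp(-x) + k*x^2/3 + 2*k*x/9 + 2*k/27 - 4*x/3 + (C1*sin(sqrt(2)*x/2) + C2*cos(sqrt(2)*x/2))*exp(x/2) - 7/9


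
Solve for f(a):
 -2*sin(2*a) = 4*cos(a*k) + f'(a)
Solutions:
 f(a) = C1 + cos(2*a) - 4*sin(a*k)/k


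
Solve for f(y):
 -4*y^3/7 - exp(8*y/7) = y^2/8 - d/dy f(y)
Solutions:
 f(y) = C1 + y^4/7 + y^3/24 + 7*exp(8*y/7)/8


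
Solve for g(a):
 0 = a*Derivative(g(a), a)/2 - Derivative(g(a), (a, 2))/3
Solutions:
 g(a) = C1 + C2*erfi(sqrt(3)*a/2)


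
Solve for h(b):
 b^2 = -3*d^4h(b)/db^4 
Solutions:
 h(b) = C1 + C2*b + C3*b^2 + C4*b^3 - b^6/1080


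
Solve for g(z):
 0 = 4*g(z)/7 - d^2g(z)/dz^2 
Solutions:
 g(z) = C1*exp(-2*sqrt(7)*z/7) + C2*exp(2*sqrt(7)*z/7)


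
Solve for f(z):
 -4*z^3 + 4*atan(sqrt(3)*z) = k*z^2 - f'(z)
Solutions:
 f(z) = C1 + k*z^3/3 + z^4 - 4*z*atan(sqrt(3)*z) + 2*sqrt(3)*log(3*z^2 + 1)/3


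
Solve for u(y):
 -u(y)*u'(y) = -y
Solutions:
 u(y) = -sqrt(C1 + y^2)
 u(y) = sqrt(C1 + y^2)


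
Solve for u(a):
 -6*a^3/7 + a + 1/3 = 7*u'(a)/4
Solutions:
 u(a) = C1 - 6*a^4/49 + 2*a^2/7 + 4*a/21


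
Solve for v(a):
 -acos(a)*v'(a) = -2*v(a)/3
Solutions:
 v(a) = C1*exp(2*Integral(1/acos(a), a)/3)


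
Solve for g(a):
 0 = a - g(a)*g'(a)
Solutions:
 g(a) = -sqrt(C1 + a^2)
 g(a) = sqrt(C1 + a^2)


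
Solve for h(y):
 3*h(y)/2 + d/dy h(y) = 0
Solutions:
 h(y) = C1*exp(-3*y/2)


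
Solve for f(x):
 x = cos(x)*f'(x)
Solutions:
 f(x) = C1 + Integral(x/cos(x), x)


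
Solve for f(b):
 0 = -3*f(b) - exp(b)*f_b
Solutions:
 f(b) = C1*exp(3*exp(-b))


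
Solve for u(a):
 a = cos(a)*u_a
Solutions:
 u(a) = C1 + Integral(a/cos(a), a)


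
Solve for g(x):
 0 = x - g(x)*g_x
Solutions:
 g(x) = -sqrt(C1 + x^2)
 g(x) = sqrt(C1 + x^2)


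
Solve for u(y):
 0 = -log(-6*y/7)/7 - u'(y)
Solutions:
 u(y) = C1 - y*log(-y)/7 + y*(-log(6) + 1 + log(7))/7


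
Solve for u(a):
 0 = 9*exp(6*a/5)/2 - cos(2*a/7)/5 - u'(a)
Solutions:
 u(a) = C1 + 15*exp(6*a/5)/4 - 7*sin(2*a/7)/10


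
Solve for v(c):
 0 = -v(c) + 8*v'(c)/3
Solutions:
 v(c) = C1*exp(3*c/8)


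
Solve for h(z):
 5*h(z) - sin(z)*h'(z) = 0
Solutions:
 h(z) = C1*sqrt(cos(z) - 1)*(cos(z)^2 - 2*cos(z) + 1)/(sqrt(cos(z) + 1)*(cos(z)^2 + 2*cos(z) + 1))


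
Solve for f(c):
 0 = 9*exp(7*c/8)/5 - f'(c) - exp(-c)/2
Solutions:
 f(c) = C1 + 72*exp(7*c/8)/35 + exp(-c)/2


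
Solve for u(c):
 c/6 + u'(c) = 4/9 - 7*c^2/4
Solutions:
 u(c) = C1 - 7*c^3/12 - c^2/12 + 4*c/9


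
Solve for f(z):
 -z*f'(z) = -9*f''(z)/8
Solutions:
 f(z) = C1 + C2*erfi(2*z/3)


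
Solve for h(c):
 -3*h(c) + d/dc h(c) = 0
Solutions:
 h(c) = C1*exp(3*c)


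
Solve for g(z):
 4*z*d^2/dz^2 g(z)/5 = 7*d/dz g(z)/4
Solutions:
 g(z) = C1 + C2*z^(51/16)


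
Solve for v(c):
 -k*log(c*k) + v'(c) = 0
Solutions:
 v(c) = C1 + c*k*log(c*k) - c*k


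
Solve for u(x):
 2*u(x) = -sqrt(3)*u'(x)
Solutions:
 u(x) = C1*exp(-2*sqrt(3)*x/3)


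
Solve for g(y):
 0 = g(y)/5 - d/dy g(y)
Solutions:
 g(y) = C1*exp(y/5)


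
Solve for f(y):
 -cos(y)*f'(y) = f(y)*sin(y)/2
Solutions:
 f(y) = C1*sqrt(cos(y))


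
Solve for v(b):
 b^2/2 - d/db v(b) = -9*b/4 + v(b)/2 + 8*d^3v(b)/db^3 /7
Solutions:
 v(b) = C1*exp(-42^(1/3)*b*(-(9 + sqrt(123))^(1/3) + 42^(1/3)/(9 + sqrt(123))^(1/3))/24)*sin(14^(1/3)*3^(1/6)*b*(3*14^(1/3)/(9 + sqrt(123))^(1/3) + 3^(2/3)*(9 + sqrt(123))^(1/3))/24) + C2*exp(-42^(1/3)*b*(-(9 + sqrt(123))^(1/3) + 42^(1/3)/(9 + sqrt(123))^(1/3))/24)*cos(14^(1/3)*3^(1/6)*b*(3*14^(1/3)/(9 + sqrt(123))^(1/3) + 3^(2/3)*(9 + sqrt(123))^(1/3))/24) + C3*exp(42^(1/3)*b*(-(9 + sqrt(123))^(1/3) + 42^(1/3)/(9 + sqrt(123))^(1/3))/12) + b^2 + b/2 - 1


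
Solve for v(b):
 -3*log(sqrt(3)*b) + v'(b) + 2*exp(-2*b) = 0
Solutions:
 v(b) = C1 + 3*b*log(b) + b*(-3 + 3*log(3)/2) + exp(-2*b)


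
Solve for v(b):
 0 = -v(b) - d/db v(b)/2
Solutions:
 v(b) = C1*exp(-2*b)


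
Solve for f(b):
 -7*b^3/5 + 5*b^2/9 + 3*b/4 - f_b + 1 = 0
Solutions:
 f(b) = C1 - 7*b^4/20 + 5*b^3/27 + 3*b^2/8 + b


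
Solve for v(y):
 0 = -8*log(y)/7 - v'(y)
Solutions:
 v(y) = C1 - 8*y*log(y)/7 + 8*y/7


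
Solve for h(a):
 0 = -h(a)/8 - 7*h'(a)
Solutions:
 h(a) = C1*exp(-a/56)


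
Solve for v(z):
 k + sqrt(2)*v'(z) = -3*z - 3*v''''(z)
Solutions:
 v(z) = C1 + C4*exp(-2^(1/6)*3^(2/3)*z/3) - sqrt(2)*k*z/2 - 3*sqrt(2)*z^2/4 + (C2*sin(6^(1/6)*z/2) + C3*cos(6^(1/6)*z/2))*exp(2^(1/6)*3^(2/3)*z/6)
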